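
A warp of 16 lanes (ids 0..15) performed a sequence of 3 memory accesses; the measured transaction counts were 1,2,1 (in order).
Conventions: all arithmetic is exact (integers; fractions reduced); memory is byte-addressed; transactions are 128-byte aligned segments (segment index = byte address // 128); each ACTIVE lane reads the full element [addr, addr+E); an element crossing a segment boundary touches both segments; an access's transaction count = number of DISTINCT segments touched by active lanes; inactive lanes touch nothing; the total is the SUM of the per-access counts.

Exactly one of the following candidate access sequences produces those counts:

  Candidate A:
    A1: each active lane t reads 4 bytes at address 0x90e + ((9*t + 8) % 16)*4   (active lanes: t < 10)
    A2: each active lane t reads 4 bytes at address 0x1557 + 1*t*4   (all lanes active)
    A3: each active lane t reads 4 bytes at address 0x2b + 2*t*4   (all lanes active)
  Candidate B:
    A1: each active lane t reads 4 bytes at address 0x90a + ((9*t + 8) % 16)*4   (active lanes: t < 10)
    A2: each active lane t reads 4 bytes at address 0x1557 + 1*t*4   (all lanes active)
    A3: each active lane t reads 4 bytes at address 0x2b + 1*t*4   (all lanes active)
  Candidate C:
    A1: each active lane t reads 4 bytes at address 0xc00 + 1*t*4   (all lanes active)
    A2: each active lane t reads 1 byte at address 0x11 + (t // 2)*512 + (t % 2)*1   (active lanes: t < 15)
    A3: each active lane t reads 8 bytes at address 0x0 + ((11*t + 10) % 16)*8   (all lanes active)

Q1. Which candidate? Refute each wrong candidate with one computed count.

A: A3 gives 2 transactions, not 1
C: A2 gives 8 transactions, not 2
B: all counts match (1,2,1)

Answer: B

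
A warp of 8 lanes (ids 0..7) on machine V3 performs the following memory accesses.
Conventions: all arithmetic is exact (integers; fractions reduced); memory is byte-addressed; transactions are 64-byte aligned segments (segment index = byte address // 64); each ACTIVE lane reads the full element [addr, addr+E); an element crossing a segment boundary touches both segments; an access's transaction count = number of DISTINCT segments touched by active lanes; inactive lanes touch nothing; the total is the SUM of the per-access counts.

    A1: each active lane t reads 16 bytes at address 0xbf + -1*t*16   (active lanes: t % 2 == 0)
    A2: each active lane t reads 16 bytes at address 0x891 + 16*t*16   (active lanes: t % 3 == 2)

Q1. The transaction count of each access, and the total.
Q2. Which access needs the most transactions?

A1: 3 transactions
A2: 2 transactions

Answer: 3,2; total 5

Answer: A1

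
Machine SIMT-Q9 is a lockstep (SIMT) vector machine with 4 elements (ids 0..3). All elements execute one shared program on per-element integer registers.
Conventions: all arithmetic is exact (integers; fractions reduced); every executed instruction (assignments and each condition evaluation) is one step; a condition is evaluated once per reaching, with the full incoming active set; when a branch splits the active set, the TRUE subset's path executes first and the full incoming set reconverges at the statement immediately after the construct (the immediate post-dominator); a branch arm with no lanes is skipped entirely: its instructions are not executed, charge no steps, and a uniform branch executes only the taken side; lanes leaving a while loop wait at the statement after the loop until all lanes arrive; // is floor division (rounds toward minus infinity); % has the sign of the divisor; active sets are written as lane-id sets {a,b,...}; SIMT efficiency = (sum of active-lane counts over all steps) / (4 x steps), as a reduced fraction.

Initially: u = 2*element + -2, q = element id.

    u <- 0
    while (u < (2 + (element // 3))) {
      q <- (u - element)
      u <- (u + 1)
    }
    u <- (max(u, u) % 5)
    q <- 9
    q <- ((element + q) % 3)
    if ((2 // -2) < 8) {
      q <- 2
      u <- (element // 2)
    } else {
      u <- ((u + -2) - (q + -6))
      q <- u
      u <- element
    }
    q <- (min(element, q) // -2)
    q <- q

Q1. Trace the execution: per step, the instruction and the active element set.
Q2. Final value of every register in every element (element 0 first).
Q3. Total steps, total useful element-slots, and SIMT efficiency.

step 0: u <- 0                       {0,1,2,3}
step 1: eval (u < (2 + (element // 3))) {0,1,2,3}
step 2: q <- (u - element)           {0,1,2,3}
step 3: u <- (u + 1)                 {0,1,2,3}
step 4: eval (u < (2 + (element // 3))) {0,1,2,3}
step 5: q <- (u - element)           {0,1,2,3}
step 6: u <- (u + 1)                 {0,1,2,3}
step 7: eval (u < (2 + (element // 3))) {0,1,2,3}
step 8: q <- (u - element)           {3}
step 9: u <- (u + 1)                 {3}
step 10: eval (u < (2 + (element // 3))) {3}
step 11: u <- (max(u, u) % 5)         {0,1,2,3}
step 12: q <- 9                       {0,1,2,3}
step 13: q <- ((element + q) % 3)     {0,1,2,3}
step 14: eval ((2 // -2) < 8)         {0,1,2,3}
step 15: q <- 2                       {0,1,2,3}
step 16: u <- (element // 2)          {0,1,2,3}
step 17: q <- (min(element, q) // -2) {0,1,2,3}
step 18: q <- q                       {0,1,2,3}

Answer: 19 steps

u: 0,0,1,1
q: 0,-1,-1,-1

steps = 19; useful = 67; efficiency = 67/76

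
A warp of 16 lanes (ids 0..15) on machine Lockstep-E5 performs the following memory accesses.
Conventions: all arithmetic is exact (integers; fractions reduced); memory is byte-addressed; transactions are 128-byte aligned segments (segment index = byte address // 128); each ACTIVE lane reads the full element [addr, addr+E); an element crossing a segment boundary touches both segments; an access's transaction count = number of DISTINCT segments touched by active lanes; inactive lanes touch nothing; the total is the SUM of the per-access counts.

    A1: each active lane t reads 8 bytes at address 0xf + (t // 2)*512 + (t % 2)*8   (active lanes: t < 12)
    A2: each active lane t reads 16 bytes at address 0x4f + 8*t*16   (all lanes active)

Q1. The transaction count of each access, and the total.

A1: 6 transactions
A2: 16 transactions

Answer: 6,16; total 22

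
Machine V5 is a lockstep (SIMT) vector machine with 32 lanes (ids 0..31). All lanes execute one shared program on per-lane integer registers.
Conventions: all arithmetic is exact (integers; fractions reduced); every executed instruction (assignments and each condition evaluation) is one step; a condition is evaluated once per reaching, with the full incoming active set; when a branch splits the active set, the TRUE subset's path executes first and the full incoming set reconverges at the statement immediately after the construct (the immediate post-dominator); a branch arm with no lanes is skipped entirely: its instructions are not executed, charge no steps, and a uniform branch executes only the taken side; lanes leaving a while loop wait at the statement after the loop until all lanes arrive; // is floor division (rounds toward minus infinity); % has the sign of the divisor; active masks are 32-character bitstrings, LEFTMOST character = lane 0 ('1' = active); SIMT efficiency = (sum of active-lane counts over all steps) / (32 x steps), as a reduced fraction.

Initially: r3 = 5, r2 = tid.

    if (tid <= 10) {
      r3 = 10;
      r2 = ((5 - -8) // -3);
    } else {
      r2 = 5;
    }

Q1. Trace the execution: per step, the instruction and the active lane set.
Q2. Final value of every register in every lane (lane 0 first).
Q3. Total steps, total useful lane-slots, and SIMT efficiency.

step 0: eval (tid <= 10)             11111111111111111111111111111111
step 1: r3 <- 10                     11111111111000000000000000000000
step 2: r2 <- ((5 - -8) // -3)       11111111111000000000000000000000
step 3: r2 <- 5                      00000000000111111111111111111111

Answer: 4 steps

r3: 10,10,10,10,10,10,10,10,10,10,10,5,5,5,5,5,5,5,5,5,5,5,5,5,5,5,5,5,5,5,5,5
r2: -5,-5,-5,-5,-5,-5,-5,-5,-5,-5,-5,5,5,5,5,5,5,5,5,5,5,5,5,5,5,5,5,5,5,5,5,5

steps = 4; useful = 75; efficiency = 75/128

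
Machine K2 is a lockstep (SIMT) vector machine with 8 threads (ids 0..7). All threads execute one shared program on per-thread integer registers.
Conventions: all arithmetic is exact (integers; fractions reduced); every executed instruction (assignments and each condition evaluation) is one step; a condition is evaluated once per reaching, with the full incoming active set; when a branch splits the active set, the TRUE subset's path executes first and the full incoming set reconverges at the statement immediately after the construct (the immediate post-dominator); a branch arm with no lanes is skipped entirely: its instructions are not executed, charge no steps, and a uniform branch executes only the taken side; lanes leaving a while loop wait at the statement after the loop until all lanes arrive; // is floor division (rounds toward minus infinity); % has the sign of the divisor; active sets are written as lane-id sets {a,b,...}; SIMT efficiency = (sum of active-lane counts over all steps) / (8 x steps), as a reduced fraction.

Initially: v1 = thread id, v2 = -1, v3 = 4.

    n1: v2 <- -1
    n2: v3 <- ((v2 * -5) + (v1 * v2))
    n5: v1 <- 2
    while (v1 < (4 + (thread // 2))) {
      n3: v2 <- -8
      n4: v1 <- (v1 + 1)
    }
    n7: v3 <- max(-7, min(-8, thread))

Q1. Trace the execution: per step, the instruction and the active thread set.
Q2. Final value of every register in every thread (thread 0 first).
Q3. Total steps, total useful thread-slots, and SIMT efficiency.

step 0: v2 <- -1                     {0,1,2,3,4,5,6,7}
step 1: v3 <- ((v2 * -5) + (v1 * v2)) {0,1,2,3,4,5,6,7}
step 2: v1 <- 2                      {0,1,2,3,4,5,6,7}
step 3: eval (v1 < (4 + (thread // 2))) {0,1,2,3,4,5,6,7}
step 4: v2 <- -8                     {0,1,2,3,4,5,6,7}
step 5: v1 <- (v1 + 1)               {0,1,2,3,4,5,6,7}
step 6: eval (v1 < (4 + (thread // 2))) {0,1,2,3,4,5,6,7}
step 7: v2 <- -8                     {0,1,2,3,4,5,6,7}
step 8: v1 <- (v1 + 1)               {0,1,2,3,4,5,6,7}
step 9: eval (v1 < (4 + (thread // 2))) {0,1,2,3,4,5,6,7}
step 10: v2 <- -8                     {2,3,4,5,6,7}
step 11: v1 <- (v1 + 1)               {2,3,4,5,6,7}
step 12: eval (v1 < (4 + (thread // 2))) {2,3,4,5,6,7}
step 13: v2 <- -8                     {4,5,6,7}
step 14: v1 <- (v1 + 1)               {4,5,6,7}
step 15: eval (v1 < (4 + (thread // 2))) {4,5,6,7}
step 16: v2 <- -8                     {6,7}
step 17: v1 <- (v1 + 1)               {6,7}
step 18: eval (v1 < (4 + (thread // 2))) {6,7}
step 19: v3 <- max(-7, min(-8, thread)) {0,1,2,3,4,5,6,7}

Answer: 20 steps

v1: 4,4,5,5,6,6,7,7
v2: -8,-8,-8,-8,-8,-8,-8,-8
v3: -7,-7,-7,-7,-7,-7,-7,-7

steps = 20; useful = 124; efficiency = 124/160 = 31/40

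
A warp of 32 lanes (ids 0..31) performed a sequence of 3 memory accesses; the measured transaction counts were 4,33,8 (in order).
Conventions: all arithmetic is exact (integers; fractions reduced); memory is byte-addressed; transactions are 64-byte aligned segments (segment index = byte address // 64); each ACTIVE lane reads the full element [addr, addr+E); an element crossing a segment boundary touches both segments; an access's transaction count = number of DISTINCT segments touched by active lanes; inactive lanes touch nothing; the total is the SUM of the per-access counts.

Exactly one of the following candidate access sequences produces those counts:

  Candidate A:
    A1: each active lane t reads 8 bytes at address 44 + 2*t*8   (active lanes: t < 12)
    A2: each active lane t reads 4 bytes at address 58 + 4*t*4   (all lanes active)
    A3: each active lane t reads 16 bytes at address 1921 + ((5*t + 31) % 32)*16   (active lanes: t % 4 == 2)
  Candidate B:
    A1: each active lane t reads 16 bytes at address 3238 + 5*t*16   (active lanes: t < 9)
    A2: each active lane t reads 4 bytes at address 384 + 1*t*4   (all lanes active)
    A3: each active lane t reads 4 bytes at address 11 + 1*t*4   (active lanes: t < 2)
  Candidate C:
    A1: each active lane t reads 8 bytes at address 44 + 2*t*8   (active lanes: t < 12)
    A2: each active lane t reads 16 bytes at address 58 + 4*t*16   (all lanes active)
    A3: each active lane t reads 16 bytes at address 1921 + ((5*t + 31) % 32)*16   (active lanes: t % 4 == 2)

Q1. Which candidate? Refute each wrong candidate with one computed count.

A: A2 gives 9 transactions, not 33
B: A1 gives 11 transactions, not 4
C: all counts match (4,33,8)

Answer: C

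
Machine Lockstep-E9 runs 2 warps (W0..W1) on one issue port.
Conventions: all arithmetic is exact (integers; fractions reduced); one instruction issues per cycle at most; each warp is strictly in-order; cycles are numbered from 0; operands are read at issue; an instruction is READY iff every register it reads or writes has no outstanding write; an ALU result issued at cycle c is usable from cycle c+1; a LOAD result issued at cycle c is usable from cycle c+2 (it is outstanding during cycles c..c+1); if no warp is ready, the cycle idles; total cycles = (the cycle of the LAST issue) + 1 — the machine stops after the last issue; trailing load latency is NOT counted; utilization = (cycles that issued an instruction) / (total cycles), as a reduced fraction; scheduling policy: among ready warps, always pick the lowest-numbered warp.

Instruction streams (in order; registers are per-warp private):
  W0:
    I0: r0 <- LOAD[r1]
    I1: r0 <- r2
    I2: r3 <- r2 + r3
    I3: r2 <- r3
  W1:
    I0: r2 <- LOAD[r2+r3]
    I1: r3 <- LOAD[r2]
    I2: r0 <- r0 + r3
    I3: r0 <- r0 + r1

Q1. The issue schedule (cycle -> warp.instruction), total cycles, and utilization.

cycle 0: W0.I0
cycle 1: W1.I0
cycle 2: W0.I1
cycle 3: W0.I2
cycle 4: W0.I3
cycle 5: W1.I1
cycle 6: idle
cycle 7: W1.I2
cycle 8: W1.I3

Answer: 9 cycles, utilization 8/9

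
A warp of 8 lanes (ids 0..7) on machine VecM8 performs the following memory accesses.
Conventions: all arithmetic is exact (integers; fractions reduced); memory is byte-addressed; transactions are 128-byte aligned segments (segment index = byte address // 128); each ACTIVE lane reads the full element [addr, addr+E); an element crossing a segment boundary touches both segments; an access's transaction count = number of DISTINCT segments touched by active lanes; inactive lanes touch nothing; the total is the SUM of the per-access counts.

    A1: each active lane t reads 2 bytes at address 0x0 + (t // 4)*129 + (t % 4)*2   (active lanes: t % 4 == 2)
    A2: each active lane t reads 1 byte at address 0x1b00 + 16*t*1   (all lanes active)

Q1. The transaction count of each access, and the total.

A1: 2 transactions
A2: 1 transaction

Answer: 2,1; total 3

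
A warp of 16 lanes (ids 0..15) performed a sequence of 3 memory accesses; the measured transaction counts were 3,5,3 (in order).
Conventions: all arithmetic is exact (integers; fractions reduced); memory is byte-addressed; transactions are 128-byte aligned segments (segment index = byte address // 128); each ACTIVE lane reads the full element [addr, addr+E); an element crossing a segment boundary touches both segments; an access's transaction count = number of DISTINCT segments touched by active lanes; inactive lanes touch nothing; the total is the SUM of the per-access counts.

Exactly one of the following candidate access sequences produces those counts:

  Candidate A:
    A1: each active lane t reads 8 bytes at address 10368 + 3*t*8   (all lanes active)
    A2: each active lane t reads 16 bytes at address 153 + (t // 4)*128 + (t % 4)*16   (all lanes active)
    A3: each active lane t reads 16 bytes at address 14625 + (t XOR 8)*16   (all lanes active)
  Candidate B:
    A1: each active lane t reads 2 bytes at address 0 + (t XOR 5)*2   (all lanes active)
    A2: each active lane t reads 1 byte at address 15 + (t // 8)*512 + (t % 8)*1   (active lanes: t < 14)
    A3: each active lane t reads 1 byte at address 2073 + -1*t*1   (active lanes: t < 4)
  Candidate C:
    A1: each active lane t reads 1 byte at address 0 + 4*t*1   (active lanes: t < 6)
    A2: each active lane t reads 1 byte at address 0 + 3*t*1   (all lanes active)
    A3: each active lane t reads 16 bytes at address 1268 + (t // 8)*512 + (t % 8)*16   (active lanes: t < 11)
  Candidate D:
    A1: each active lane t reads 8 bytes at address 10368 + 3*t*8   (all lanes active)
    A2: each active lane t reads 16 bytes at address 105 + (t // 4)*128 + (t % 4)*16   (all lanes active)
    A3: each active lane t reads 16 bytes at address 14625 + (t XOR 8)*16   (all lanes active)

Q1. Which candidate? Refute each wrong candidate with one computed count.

A: A2 gives 4 transactions, not 5
B: A1 gives 1 transaction, not 3
C: A1 gives 1 transaction, not 3
D: all counts match (3,5,3)

Answer: D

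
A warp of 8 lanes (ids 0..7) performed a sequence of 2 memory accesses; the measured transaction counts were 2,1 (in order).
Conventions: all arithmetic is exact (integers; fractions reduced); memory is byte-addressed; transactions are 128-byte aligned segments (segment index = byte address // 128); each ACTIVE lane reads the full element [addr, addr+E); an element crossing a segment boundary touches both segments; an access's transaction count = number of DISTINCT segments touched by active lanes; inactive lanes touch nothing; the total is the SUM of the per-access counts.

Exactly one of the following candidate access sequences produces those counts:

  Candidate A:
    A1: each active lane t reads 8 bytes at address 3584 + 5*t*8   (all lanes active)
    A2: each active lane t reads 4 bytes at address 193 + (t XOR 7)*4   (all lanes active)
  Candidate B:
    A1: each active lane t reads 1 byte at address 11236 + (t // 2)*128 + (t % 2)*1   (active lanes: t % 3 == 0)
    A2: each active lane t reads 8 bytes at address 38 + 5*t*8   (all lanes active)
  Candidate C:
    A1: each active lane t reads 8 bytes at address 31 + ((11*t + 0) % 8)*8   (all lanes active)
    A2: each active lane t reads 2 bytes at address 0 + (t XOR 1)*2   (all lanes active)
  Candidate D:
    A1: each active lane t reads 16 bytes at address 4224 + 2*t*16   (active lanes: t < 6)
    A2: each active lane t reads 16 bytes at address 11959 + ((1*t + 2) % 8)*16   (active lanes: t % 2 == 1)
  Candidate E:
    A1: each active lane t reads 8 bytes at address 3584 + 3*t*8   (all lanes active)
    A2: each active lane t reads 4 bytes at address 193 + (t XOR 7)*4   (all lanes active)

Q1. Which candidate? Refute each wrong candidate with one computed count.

A: A1 gives 3 transactions, not 2
B: A1 gives 3 transactions, not 2
C: A1 gives 1 transaction, not 2
D: A2 gives 2 transactions, not 1
E: all counts match (2,1)

Answer: E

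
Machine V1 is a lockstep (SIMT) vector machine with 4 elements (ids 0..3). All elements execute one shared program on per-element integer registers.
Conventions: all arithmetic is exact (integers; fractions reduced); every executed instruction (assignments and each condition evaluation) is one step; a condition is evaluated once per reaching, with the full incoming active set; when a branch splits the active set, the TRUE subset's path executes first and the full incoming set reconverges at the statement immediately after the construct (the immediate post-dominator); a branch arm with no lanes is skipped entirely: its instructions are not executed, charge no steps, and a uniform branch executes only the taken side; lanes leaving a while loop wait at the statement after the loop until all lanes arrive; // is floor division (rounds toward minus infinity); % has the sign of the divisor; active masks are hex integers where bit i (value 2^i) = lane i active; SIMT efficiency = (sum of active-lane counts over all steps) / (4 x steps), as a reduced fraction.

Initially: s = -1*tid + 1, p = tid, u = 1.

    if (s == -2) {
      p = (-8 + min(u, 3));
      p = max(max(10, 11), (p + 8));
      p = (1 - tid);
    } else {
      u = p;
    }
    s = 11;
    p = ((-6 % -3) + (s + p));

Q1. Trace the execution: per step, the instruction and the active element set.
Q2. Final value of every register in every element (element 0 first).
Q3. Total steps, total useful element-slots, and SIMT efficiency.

step 0: eval (s == -2)               0xf
step 1: p <- (-8 + min(u, 3))        0x8
step 2: p <- max(max(10, 11), (p + 8)) 0x8
step 3: p <- (1 - tid)               0x8
step 4: u <- p                       0x7
step 5: s <- 11                      0xf
step 6: p <- ((-6 % -3) + (s + p))   0xf

Answer: 7 steps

s: 11,11,11,11
p: 11,12,13,9
u: 0,1,2,1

steps = 7; useful = 18; efficiency = 18/28 = 9/14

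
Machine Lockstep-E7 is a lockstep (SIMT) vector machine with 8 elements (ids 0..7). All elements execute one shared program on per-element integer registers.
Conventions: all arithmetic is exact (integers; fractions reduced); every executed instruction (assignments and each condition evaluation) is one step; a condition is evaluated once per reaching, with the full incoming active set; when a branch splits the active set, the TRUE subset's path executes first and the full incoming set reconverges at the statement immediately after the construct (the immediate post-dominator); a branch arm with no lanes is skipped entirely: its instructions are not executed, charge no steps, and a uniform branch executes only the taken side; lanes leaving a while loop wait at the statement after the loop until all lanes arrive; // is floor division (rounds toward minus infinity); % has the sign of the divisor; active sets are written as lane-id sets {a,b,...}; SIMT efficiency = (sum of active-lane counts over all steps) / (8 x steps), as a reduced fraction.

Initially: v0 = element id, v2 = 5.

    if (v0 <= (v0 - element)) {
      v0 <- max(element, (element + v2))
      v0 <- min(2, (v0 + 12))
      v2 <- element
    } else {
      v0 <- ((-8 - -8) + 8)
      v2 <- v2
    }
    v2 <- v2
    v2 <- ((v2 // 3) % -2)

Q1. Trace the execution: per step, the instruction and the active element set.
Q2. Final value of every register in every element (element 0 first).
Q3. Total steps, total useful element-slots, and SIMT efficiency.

step 0: eval (v0 <= (v0 - element))  {0,1,2,3,4,5,6,7}
step 1: v0 <- max(element, (element + v2)) {0}
step 2: v0 <- min(2, (v0 + 12))      {0}
step 3: v2 <- element                {0}
step 4: v0 <- ((-8 - -8) + 8)        {1,2,3,4,5,6,7}
step 5: v2 <- v2                     {1,2,3,4,5,6,7}
step 6: v2 <- v2                     {0,1,2,3,4,5,6,7}
step 7: v2 <- ((v2 // 3) % -2)       {0,1,2,3,4,5,6,7}

Answer: 8 steps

v0: 2,8,8,8,8,8,8,8
v2: 0,-1,-1,-1,-1,-1,-1,-1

steps = 8; useful = 41; efficiency = 41/64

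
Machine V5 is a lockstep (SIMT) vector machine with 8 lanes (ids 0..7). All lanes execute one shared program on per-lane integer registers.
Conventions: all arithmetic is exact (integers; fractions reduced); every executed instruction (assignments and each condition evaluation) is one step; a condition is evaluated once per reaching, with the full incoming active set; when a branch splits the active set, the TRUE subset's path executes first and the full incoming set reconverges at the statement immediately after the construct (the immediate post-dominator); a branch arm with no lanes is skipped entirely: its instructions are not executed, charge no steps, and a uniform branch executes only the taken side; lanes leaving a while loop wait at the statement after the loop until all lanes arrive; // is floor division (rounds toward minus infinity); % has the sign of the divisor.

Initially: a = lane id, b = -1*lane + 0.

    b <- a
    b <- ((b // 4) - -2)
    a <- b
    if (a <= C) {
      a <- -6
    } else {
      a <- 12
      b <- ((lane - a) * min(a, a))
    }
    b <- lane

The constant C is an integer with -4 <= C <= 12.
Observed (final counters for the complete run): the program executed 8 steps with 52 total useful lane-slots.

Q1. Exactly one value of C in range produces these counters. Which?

Answer: C = 2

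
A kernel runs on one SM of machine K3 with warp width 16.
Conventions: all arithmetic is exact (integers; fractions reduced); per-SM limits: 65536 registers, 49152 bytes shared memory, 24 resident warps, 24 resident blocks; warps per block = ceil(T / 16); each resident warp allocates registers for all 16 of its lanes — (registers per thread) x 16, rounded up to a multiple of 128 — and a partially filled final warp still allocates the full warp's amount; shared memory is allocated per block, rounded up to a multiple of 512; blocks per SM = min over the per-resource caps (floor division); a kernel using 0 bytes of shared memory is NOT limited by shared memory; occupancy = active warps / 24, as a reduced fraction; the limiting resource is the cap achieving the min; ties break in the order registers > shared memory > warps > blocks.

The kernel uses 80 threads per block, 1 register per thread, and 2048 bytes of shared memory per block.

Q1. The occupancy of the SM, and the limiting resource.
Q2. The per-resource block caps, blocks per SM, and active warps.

Answer: occupancy 5/6, limited by warps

registers: 102 blocks
shared memory: 24 blocks
warps: 4 blocks
blocks: 24 blocks

Answer: 4 blocks, 20 active warps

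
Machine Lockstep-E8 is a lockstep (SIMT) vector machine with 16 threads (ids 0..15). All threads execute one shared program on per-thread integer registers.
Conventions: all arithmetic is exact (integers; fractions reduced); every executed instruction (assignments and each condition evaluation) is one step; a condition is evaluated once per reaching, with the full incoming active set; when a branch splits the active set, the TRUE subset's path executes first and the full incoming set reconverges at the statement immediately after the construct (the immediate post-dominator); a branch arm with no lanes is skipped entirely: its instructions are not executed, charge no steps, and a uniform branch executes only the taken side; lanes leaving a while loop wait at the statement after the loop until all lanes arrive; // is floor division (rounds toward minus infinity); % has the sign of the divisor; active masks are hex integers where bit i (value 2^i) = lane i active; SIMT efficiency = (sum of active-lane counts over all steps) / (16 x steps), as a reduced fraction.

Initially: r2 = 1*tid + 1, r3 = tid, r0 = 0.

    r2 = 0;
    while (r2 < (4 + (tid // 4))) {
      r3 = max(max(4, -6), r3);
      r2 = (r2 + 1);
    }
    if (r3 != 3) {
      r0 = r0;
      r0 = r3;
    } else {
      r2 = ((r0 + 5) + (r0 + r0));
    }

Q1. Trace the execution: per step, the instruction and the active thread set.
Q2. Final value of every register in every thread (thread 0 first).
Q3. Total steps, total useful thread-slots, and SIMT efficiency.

step 0: r2 <- 0                      0xffff
step 1: eval (r2 < (4 + (tid // 4))) 0xffff
step 2: r3 <- max(max(4, -6), r3)    0xffff
step 3: r2 <- (r2 + 1)               0xffff
step 4: eval (r2 < (4 + (tid // 4))) 0xffff
step 5: r3 <- max(max(4, -6), r3)    0xffff
step 6: r2 <- (r2 + 1)               0xffff
step 7: eval (r2 < (4 + (tid // 4))) 0xffff
step 8: r3 <- max(max(4, -6), r3)    0xffff
step 9: r2 <- (r2 + 1)               0xffff
step 10: eval (r2 < (4 + (tid // 4))) 0xffff
step 11: r3 <- max(max(4, -6), r3)    0xffff
step 12: r2 <- (r2 + 1)               0xffff
step 13: eval (r2 < (4 + (tid // 4))) 0xffff
step 14: r3 <- max(max(4, -6), r3)    0xfff0
step 15: r2 <- (r2 + 1)               0xfff0
step 16: eval (r2 < (4 + (tid // 4))) 0xfff0
step 17: r3 <- max(max(4, -6), r3)    0xff00
step 18: r2 <- (r2 + 1)               0xff00
step 19: eval (r2 < (4 + (tid // 4))) 0xff00
step 20: r3 <- max(max(4, -6), r3)    0xf000
step 21: r2 <- (r2 + 1)               0xf000
step 22: eval (r2 < (4 + (tid // 4))) 0xf000
step 23: eval (r3 != 3)               0xffff
step 24: r0 <- r0                     0xffff
step 25: r0 <- r3                     0xffff

Answer: 26 steps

r2: 4,4,4,4,5,5,5,5,6,6,6,6,7,7,7,7
r3: 4,4,4,4,4,5,6,7,8,9,10,11,12,13,14,15
r0: 4,4,4,4,4,5,6,7,8,9,10,11,12,13,14,15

steps = 26; useful = 344; efficiency = 344/416 = 43/52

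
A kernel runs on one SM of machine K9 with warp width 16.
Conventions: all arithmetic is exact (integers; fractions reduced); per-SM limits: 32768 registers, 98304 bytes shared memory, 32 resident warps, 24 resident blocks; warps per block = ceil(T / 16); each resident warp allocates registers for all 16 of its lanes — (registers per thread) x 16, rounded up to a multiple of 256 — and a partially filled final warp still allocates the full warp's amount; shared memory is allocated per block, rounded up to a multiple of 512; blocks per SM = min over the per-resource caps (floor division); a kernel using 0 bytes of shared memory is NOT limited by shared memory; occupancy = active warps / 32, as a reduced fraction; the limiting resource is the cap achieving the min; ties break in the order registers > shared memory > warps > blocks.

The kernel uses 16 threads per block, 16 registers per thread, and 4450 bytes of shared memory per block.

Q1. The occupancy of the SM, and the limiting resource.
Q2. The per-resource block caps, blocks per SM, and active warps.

Answer: occupancy 21/32, limited by shared memory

registers: 128 blocks
shared memory: 21 blocks
warps: 32 blocks
blocks: 24 blocks

Answer: 21 blocks, 21 active warps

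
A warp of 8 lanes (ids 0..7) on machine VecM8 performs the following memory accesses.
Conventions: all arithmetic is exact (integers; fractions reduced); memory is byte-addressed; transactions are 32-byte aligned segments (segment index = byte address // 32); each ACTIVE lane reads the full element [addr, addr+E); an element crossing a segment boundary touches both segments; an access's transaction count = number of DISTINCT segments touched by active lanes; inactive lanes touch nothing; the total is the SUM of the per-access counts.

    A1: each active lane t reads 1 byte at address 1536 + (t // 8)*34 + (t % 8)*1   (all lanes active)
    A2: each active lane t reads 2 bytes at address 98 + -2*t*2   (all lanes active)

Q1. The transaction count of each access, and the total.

A1: 1 transaction
A2: 2 transactions

Answer: 1,2; total 3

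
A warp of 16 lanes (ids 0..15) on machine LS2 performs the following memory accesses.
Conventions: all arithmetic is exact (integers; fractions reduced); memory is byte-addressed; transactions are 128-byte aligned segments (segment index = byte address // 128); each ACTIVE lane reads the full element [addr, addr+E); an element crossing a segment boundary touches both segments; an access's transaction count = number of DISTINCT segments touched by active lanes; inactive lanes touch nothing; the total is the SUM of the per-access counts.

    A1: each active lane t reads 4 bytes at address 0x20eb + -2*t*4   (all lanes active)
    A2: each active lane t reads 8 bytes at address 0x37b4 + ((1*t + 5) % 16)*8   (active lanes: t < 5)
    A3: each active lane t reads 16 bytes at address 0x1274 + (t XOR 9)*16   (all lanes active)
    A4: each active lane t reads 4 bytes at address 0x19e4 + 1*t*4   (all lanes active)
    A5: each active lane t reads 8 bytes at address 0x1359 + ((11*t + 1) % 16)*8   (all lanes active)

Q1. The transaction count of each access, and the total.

A1: 2 transactions
A2: 2 transactions
A3: 3 transactions
A4: 2 transactions
A5: 2 transactions

Answer: 2,2,3,2,2; total 11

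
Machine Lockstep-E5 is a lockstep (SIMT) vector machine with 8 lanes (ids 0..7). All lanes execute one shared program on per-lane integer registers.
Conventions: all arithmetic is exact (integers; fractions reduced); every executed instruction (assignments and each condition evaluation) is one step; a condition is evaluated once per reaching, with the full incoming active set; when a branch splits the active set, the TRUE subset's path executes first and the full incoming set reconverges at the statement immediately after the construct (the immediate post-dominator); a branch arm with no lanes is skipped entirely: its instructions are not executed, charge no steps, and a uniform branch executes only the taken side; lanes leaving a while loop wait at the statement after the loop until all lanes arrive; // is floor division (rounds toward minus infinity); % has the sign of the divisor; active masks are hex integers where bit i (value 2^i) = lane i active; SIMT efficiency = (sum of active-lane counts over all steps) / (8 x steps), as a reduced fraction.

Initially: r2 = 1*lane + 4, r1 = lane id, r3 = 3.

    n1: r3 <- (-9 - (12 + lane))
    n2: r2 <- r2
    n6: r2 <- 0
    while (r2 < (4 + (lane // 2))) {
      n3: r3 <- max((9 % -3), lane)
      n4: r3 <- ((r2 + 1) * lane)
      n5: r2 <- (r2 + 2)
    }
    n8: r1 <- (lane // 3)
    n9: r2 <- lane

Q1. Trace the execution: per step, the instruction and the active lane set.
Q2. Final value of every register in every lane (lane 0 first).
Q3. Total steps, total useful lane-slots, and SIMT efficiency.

step 0: r3 <- (-9 - (12 + lane))     0xff
step 1: r2 <- r2                     0xff
step 2: r2 <- 0                      0xff
step 3: eval (r2 < (4 + (lane // 2))) 0xff
step 4: r3 <- max((9 % -3), lane)    0xff
step 5: r3 <- ((r2 + 1) * lane)      0xff
step 6: r2 <- (r2 + 2)               0xff
step 7: eval (r2 < (4 + (lane // 2))) 0xff
step 8: r3 <- max((9 % -3), lane)    0xff
step 9: r3 <- ((r2 + 1) * lane)      0xff
step 10: r2 <- (r2 + 2)               0xff
step 11: eval (r2 < (4 + (lane // 2))) 0xff
step 12: r3 <- max((9 % -3), lane)    0xfc
step 13: r3 <- ((r2 + 1) * lane)      0xfc
step 14: r2 <- (r2 + 2)               0xfc
step 15: eval (r2 < (4 + (lane // 2))) 0xfc
step 16: r3 <- max((9 % -3), lane)    0xc0
step 17: r3 <- ((r2 + 1) * lane)      0xc0
step 18: r2 <- (r2 + 2)               0xc0
step 19: eval (r2 < (4 + (lane // 2))) 0xc0
step 20: r1 <- (lane // 3)            0xff
step 21: r2 <- lane                   0xff

Answer: 22 steps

r2: 0,1,2,3,4,5,6,7
r1: 0,0,0,1,1,1,2,2
r3: 0,3,10,15,20,25,42,49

steps = 22; useful = 144; efficiency = 144/176 = 9/11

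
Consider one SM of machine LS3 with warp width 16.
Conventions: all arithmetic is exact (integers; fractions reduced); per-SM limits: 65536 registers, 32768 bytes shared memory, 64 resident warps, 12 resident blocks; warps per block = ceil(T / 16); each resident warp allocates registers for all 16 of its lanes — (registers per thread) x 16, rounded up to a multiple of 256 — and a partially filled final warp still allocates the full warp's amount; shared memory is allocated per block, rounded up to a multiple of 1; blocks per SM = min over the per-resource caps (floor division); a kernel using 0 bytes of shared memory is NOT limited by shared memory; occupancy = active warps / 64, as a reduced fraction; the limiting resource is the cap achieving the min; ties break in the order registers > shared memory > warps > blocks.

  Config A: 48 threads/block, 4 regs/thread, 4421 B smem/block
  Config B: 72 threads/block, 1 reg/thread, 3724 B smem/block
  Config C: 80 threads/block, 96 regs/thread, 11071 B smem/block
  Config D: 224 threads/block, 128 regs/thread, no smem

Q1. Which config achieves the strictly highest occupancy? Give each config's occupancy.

occupancies: A 21/64, B 5/8, C 5/32, D 7/16

Answer: B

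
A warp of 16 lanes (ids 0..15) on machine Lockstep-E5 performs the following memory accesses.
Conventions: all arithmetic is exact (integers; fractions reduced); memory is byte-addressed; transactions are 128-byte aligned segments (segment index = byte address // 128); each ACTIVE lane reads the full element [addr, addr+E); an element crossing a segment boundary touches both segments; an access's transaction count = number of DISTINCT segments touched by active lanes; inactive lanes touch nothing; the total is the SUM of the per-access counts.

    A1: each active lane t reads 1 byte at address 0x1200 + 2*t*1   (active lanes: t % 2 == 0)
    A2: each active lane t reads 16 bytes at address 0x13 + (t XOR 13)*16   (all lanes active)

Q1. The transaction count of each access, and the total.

A1: 1 transaction
A2: 3 transactions

Answer: 1,3; total 4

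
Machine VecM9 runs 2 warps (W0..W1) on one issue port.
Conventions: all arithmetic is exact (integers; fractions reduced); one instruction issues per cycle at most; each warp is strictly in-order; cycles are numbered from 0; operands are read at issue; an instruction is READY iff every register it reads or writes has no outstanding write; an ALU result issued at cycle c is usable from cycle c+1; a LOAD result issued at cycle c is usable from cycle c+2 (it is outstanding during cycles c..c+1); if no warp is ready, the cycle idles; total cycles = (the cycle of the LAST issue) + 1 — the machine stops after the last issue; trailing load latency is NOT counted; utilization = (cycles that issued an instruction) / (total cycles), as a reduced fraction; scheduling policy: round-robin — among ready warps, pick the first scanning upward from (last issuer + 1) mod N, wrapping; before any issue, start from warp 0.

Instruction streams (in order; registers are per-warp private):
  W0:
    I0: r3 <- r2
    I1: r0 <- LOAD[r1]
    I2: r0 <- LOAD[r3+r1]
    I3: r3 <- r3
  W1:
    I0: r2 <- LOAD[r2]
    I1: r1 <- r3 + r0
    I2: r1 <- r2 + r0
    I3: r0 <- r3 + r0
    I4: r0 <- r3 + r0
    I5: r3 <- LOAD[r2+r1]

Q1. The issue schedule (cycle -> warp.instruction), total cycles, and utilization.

cycle 0: W0.I0
cycle 1: W1.I0
cycle 2: W0.I1
cycle 3: W1.I1
cycle 4: W0.I2
cycle 5: W1.I2
cycle 6: W0.I3
cycle 7: W1.I3
cycle 8: W1.I4
cycle 9: W1.I5

Answer: 10 cycles, utilization 1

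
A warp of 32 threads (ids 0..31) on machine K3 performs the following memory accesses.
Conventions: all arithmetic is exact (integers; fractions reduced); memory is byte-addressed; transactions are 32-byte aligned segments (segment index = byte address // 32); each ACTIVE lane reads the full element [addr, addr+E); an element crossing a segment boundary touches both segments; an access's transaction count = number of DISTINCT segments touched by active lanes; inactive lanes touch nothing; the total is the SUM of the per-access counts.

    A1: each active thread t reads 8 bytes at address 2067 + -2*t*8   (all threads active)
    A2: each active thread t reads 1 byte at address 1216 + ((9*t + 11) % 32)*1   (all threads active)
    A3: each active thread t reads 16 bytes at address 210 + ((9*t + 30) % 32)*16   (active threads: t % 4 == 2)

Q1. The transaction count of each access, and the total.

A1: 16 transactions
A2: 1 transaction
A3: 16 transactions

Answer: 16,1,16; total 33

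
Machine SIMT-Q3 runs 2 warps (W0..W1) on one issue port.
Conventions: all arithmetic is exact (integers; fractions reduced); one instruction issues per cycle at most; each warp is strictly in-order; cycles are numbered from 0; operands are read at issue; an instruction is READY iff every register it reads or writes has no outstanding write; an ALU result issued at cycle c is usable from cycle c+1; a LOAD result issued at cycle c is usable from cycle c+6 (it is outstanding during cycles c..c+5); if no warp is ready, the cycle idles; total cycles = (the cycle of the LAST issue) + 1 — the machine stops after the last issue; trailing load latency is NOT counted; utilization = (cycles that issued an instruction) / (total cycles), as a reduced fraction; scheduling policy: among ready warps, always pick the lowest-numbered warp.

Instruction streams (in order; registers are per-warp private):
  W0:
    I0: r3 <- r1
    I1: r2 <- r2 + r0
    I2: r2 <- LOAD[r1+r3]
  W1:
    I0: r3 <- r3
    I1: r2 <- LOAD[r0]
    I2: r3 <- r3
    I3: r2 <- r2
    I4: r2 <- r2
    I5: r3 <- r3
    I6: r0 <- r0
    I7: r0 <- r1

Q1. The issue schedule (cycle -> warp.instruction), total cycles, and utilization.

cycle 0: W0.I0
cycle 1: W0.I1
cycle 2: W0.I2
cycle 3: W1.I0
cycle 4: W1.I1
cycle 5: W1.I2
cycle 6: idle
cycle 7: idle
cycle 8: idle
cycle 9: idle
cycle 10: W1.I3
cycle 11: W1.I4
cycle 12: W1.I5
cycle 13: W1.I6
cycle 14: W1.I7

Answer: 15 cycles, utilization 11/15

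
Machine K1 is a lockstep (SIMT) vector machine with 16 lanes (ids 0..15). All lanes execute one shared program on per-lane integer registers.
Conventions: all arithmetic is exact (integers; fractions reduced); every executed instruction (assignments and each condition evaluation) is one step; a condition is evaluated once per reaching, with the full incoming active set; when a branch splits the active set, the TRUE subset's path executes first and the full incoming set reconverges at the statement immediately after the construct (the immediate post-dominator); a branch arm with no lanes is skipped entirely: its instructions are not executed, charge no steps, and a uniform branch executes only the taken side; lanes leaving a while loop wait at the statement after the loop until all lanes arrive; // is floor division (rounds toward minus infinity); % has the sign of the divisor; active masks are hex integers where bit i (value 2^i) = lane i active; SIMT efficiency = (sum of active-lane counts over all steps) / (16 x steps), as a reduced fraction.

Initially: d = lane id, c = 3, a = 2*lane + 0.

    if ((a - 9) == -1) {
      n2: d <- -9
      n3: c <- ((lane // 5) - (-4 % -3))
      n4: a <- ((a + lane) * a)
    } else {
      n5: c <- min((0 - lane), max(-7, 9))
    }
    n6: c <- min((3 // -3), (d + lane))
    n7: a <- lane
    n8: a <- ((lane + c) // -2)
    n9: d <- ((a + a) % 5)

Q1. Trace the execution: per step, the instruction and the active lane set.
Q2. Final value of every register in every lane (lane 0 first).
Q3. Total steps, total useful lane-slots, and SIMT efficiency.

step 0: eval ((a - 9) == -1)         0xffff
step 1: d <- -9                      0x0010
step 2: c <- ((lane // 5) - (-4 % -3)) 0x0010
step 3: a <- ((a + lane) * a)        0x0010
step 4: c <- min((0 - lane), max(-7, 9)) 0xffef
step 5: c <- min((3 // -3), (d + lane)) 0xffff
step 6: a <- lane                    0xffff
step 7: a <- ((lane + c) // -2)      0xffff
step 8: d <- ((a + a) % 5)           0xffff

Answer: 9 steps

d: 0,0,3,3,0,1,4,4,2,2,0,0,3,3,1,1
c: -1,-1,-1,-1,-5,-1,-1,-1,-1,-1,-1,-1,-1,-1,-1,-1
a: 0,0,-1,-1,0,-2,-3,-3,-4,-4,-5,-5,-6,-6,-7,-7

steps = 9; useful = 98; efficiency = 98/144 = 49/72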